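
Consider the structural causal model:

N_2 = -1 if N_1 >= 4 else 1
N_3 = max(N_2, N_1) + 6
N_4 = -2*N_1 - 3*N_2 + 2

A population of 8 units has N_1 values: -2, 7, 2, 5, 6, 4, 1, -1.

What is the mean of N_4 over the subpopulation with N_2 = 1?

-1

Conditioning on N_2=1 selects the 4 unit(s) with N_1 ∈ {-2, 2, 1, -1}. Their N_4 values: 3, -5, -3, 1. Mean = -1.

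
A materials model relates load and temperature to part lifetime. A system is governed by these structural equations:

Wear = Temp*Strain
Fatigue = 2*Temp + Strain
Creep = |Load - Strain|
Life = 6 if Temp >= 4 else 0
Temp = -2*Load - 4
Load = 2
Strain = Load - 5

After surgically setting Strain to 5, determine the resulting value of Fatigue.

Under do(Strain=5), the mechanism Strain = Load - 5 is discarded; Strain is fixed at 5.
Temp = -2*Load - 4  [with Load=2]  = -8
Fatigue = 2*Temp + Strain  [with Temp=-8, Strain=5]  = -11

-11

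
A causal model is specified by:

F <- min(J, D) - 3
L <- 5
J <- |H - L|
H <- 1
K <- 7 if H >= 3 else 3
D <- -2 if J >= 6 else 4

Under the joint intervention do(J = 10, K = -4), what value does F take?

Setting J = 10, K = -4 by intervention discards those variables' equations.
D = -2 if J >= 6 else 4  [with J=10]  = -2
F = min(J, D) - 3  [with J=10, D=-2]  = -5

-5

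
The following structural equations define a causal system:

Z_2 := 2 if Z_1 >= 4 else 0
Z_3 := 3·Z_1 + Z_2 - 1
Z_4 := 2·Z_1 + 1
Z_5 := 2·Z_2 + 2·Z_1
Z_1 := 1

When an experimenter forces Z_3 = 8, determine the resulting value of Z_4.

3

The intervention breaks the incoming arrows to Z_3: Z_3 := 3·Z_1 + Z_2 - 1 no longer applies, and Z_3 = 8.
Z_4 is not downstream of the intervention, so its value is determined by the original equations.
Z_4 = 2·Z_1 + 1  [with Z_1=1]  = 3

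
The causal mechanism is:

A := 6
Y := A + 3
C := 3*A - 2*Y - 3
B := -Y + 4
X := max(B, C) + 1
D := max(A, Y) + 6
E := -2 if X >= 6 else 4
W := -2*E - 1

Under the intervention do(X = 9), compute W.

do(X=9) replaces the equation X := max(B, C) + 1 with the constant X = 9.
E = -2 if X >= 6 else 4  [with X=9]  = -2
W = -2*E - 1  [with E=-2]  = 3

3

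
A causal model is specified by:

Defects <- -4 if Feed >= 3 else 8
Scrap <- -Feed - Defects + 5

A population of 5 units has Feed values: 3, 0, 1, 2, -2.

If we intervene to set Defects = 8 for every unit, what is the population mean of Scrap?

-3.8

Under do(Defects=8), Defects's equation is replaced by Defects=8 for every unit. Per-unit Scrap: -6, -3, -4, -5, -1. Mean = -3.8.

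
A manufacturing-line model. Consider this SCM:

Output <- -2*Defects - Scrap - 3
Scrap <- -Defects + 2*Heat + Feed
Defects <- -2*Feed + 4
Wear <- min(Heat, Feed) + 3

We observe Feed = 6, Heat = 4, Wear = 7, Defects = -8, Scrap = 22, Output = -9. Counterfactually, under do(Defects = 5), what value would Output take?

Under do(Defects=5), the mechanism Defects <- -2*Feed + 4 is discarded; Defects is fixed at 5.
Scrap = -Defects + 2*Heat + Feed  [with Defects=5, Heat=4, Feed=6]  = 9
Output = -2*Defects - Scrap - 3  [with Defects=5, Scrap=9]  = -22

-22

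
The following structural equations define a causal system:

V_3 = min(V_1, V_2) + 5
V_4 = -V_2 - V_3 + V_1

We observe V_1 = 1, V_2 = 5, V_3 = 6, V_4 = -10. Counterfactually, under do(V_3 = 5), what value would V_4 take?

The intervention breaks the incoming arrows to V_3: V_3 = min(V_1, V_2) + 5 no longer applies, and V_3 = 5.
V_4 = -V_2 - V_3 + V_1  [with V_2=5, V_3=5, V_1=1]  = -9

-9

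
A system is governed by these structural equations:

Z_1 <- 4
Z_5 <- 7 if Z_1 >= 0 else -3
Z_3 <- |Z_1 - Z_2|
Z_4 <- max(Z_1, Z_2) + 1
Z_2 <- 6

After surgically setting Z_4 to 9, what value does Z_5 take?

Intervening sets Z_4 = 9 and removes its equation (Z_4 <- max(Z_1, Z_2) + 1).
No directed path runs from Z_4 to Z_5, so Z_5 keeps its natural value.
Z_5 = 7 if Z_1 >= 0 else -3  [with Z_1=4]  = 7

7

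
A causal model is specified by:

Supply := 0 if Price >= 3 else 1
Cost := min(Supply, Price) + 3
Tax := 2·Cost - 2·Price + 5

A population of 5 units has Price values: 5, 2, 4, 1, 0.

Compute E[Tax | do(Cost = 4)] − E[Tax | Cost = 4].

-1.8

The intervention sets Cost=4 in all 5 units regardless of Price. Recomputing Tax per unit gives 3, 9, 5, 11, 13; average 8.2.
Conditioning on Cost=4 selects the 2 unit(s) with Price ∈ {2, 1}. Their Tax values: 9, 11. Mean = 10.
Difference = 8.2 − 10 = -1.8.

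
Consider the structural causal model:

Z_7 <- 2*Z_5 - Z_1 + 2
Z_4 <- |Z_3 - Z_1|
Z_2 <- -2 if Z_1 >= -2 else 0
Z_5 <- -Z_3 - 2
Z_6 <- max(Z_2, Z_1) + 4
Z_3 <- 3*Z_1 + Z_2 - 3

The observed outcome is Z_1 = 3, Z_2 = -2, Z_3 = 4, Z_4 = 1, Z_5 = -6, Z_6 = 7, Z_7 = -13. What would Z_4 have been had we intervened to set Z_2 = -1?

2

Under do(Z_2=-1), the mechanism Z_2 <- -2 if Z_1 >= -2 else 0 is discarded; Z_2 is fixed at -1.
Z_3 = 3*Z_1 + Z_2 - 3  [with Z_1=3, Z_2=-1]  = 5
Z_4 = |Z_3 - Z_1|  [with Z_3=5, Z_1=3]  = 2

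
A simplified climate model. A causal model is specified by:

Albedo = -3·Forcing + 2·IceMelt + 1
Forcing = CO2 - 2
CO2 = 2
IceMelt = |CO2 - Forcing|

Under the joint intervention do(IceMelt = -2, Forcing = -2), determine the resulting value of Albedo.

3

The joint intervention fixes IceMelt = -2, Forcing = -2, removing each variable's own equation.
Albedo = -3·Forcing + 2·IceMelt + 1  [with Forcing=-2, IceMelt=-2]  = 3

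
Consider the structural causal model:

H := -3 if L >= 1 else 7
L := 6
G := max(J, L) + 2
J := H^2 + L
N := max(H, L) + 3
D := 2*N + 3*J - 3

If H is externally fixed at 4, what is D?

Under do(H=4), the mechanism H := -3 if L >= 1 else 7 is discarded; H is fixed at 4.
J = H^2 + L  [with H=4, L=6]  = 22
N = max(H, L) + 3  [with H=4, L=6]  = 9
D = 2*N + 3*J - 3  [with N=9, J=22]  = 81

81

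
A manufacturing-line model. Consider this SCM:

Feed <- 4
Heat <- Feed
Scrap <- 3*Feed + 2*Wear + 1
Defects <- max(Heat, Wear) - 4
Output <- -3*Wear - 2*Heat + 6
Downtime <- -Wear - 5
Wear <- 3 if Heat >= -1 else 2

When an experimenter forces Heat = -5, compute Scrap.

do(Heat=-5) replaces the equation Heat <- Feed with the constant Heat = -5.
Wear = 3 if Heat >= -1 else 2  [with Heat=-5]  = 2
Scrap = 3*Feed + 2*Wear + 1  [with Feed=4, Wear=2]  = 17

17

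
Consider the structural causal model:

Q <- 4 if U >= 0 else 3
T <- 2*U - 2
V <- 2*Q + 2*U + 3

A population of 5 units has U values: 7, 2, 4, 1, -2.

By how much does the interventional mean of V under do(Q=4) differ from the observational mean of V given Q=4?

-2.2

Under do(Q=4), Q's equation is replaced by Q=4 for every unit. Per-unit V: 25, 15, 19, 13, 7. Mean = 15.8.
Conditioning on Q=4 selects the 4 unit(s) with U ∈ {7, 2, 4, 1}. Their V values: 25, 15, 19, 13. Mean = 18.
Difference = 15.8 − 18 = -2.2.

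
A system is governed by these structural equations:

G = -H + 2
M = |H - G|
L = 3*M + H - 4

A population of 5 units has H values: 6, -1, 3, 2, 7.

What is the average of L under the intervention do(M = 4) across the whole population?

11.4

do(M=4) breaks M's dependence on H. With M=4 fixed, L across the units is 14, 7, 11, 10, 15, mean 11.4.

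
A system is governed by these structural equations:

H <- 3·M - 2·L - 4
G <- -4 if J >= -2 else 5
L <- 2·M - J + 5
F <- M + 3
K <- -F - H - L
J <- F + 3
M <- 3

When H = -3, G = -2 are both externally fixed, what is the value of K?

-5

Under do(H = -3, G = -2), each intervened variable's structural equation is replaced by its fixed value.
F = M + 3  [with M=3]  = 6
J = F + 3  [with F=6]  = 9
L = 2·M - J + 5  [with M=3, J=9]  = 2
K = -F - H - L  [with F=6, H=-3, L=2]  = -5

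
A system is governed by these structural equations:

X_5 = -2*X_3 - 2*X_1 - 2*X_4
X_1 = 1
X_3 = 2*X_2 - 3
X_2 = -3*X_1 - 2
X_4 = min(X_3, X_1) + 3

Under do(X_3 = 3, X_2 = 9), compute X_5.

Setting X_3 = 3, X_2 = 9 by intervention discards those variables' equations.
X_4 = min(X_3, X_1) + 3  [with X_3=3, X_1=1]  = 4
X_5 = -2*X_3 - 2*X_1 - 2*X_4  [with X_3=3, X_1=1, X_4=4]  = -16

-16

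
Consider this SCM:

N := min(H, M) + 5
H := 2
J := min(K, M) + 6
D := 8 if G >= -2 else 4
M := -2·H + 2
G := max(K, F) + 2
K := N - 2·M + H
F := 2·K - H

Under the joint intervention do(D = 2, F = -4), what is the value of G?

Under do(D = 2, F = -4), each intervened variable's structural equation is replaced by its fixed value.
M = -2·H + 2  [with H=2]  = -2
N = min(H, M) + 5  [with H=2, M=-2]  = 3
K = N - 2·M + H  [with N=3, M=-2, H=2]  = 9
G = max(K, F) + 2  [with K=9, F=-4]  = 11

11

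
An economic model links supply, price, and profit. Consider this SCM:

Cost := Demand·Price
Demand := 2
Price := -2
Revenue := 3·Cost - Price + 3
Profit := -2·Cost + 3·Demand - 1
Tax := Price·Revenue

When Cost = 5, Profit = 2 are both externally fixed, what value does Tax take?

The joint intervention fixes Cost = 5, Profit = 2, removing each variable's own equation.
Revenue = 3·Cost - Price + 3  [with Cost=5, Price=-2]  = 20
Tax = Price·Revenue  [with Price=-2, Revenue=20]  = -40

-40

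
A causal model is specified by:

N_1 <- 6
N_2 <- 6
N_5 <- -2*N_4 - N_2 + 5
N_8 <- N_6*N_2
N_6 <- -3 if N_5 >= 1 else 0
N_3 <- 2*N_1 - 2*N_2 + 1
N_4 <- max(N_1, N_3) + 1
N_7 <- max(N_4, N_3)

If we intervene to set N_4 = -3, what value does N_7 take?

1

The intervention breaks the incoming arrows to N_4: N_4 <- max(N_1, N_3) + 1 no longer applies, and N_4 = -3.
N_3 = 2*N_1 - 2*N_2 + 1  [with N_1=6, N_2=6]  = 1
N_7 = max(N_4, N_3)  [with N_4=-3, N_3=1]  = 1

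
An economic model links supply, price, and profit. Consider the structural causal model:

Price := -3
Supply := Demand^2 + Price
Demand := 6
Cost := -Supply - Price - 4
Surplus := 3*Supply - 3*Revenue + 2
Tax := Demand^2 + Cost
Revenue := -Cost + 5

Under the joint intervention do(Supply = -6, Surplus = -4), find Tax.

41

Under do(Supply = -6, Surplus = -4), each intervened variable's structural equation is replaced by its fixed value.
Cost = -Supply - Price - 4  [with Supply=-6, Price=-3]  = 5
Tax = Demand^2 + Cost  [with Demand=6, Cost=5]  = 41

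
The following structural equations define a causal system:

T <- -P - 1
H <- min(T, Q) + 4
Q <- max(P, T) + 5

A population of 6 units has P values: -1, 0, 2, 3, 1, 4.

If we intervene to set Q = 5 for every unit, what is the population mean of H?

do(Q=5) breaks Q's dependence on P. With Q=5 fixed, H across the units is 4, 3, 1, 0, 2, -1, mean 1.5.

1.5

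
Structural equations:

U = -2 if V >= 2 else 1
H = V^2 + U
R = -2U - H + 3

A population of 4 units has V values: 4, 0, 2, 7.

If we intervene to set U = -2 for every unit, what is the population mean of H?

15.25

do(U=-2) breaks U's dependence on V. With U=-2 fixed, H across the units is 14, -2, 2, 47, mean 15.25.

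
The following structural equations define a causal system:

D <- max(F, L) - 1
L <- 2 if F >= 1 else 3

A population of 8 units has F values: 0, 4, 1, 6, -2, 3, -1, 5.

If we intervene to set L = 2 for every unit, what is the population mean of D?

The intervention sets L=2 in all 8 units regardless of F. Recomputing D per unit gives 1, 3, 1, 5, 1, 2, 1, 4; average 2.25.

2.25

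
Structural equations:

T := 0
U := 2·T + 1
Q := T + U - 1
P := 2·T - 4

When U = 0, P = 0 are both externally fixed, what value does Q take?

The joint intervention fixes U = 0, P = 0, removing each variable's own equation.
Q = T + U - 1  [with T=0, U=0]  = -1

-1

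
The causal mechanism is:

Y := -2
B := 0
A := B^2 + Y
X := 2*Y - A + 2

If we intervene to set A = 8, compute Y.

-2

Under do(A=8), the mechanism A := B^2 + Y is discarded; A is fixed at 8.
Y is not downstream of the intervention, so its value is determined by the original equations.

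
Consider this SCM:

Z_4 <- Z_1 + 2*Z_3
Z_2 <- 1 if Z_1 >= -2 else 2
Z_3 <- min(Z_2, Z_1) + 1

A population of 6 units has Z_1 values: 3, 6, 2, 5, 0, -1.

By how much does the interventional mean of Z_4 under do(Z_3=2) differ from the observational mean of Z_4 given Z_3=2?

Every unit gets Z_3=2 under the intervention. Z_4 values become 7, 10, 6, 9, 4, 3; E[Z_4|do(Z_3=2)] = 6.5.
E[Z_4|Z_3=2] averages over only the 4 units with Z_3=2 (Z_1 = 3, 6, 2, 5): Z_4 = 7, 10, 6, 9, mean 8.
Difference = 6.5 − 8 = -1.5.

-1.5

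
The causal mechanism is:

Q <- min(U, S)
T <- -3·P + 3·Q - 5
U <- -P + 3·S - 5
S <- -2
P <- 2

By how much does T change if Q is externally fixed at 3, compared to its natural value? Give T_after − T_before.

48

Intervening sets Q = 3 and removes its equation (Q <- min(U, S)).
T = -3·P + 3·Q - 5  [with P=2, Q=3]  = -2
Without intervention: U = -P + 3·S - 5  [with P=2, S=-2]  = -13; Q = min(U, S)  [with U=-13, S=-2]  = -13; T = -3·P + 3·Q - 5  [with P=2, Q=-13]  = -50.
Change = -2 − (-50) = 48.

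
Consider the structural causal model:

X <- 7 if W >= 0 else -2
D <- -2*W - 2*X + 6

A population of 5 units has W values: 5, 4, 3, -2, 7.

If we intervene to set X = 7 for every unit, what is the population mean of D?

-14.8

Every unit gets X=7 under the intervention. D values become -18, -16, -14, -4, -22; E[D|do(X=7)] = -14.8.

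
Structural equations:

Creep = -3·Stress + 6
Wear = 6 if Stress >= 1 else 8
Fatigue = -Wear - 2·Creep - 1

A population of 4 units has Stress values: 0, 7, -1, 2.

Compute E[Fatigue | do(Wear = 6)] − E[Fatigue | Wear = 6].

The intervention sets Wear=6 in all 4 units regardless of Stress. Recomputing Fatigue per unit gives -19, 23, -25, -7; average -7.
Conditioning on Wear=6 selects the 2 unit(s) with Stress ∈ {7, 2}. Their Fatigue values: 23, -7. Mean = 8.
Difference = -7 − 8 = -15.

-15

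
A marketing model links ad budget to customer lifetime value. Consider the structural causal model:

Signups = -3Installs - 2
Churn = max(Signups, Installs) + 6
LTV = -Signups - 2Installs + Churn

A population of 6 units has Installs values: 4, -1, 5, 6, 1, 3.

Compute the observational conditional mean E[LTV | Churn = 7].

9

E[LTV|Churn=7] averages over only the 2 units with Churn=7 (Installs = -1, 1): LTV = 8, 10, mean 9.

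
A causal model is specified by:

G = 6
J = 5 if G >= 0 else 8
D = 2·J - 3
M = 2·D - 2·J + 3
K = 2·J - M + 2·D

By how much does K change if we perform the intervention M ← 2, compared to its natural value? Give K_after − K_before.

5

Intervening sets M = 2 and removes its equation (M = 2·D - 2·J + 3).
J = 5 if G >= 0 else 8  [with G=6]  = 5
D = 2·J - 3  [with J=5]  = 7
K = 2·J - M + 2·D  [with J=5, M=2, D=7]  = 22
Without intervention: J = 5 if G >= 0 else 8  [with G=6]  = 5; D = 2·J - 3  [with J=5]  = 7; M = 2·D - 2·J + 3  [with D=7, J=5]  = 7; K = 2·J - M + 2·D  [with J=5, M=7, D=7]  = 17.
Change = 22 − 17 = 5.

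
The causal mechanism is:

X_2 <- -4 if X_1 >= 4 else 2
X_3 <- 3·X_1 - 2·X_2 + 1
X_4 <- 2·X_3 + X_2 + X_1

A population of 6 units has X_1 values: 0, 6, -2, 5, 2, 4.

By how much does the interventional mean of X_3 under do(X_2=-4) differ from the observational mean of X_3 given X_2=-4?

-7.5

The intervention sets X_2=-4 in all 6 units regardless of X_1. Recomputing X_3 per unit gives 9, 27, 3, 24, 15, 21; average 16.5.
Conditioning on X_2=-4 selects the 3 unit(s) with X_1 ∈ {6, 5, 4}. Their X_3 values: 27, 24, 21. Mean = 24.
Difference = 16.5 − 24 = -7.5.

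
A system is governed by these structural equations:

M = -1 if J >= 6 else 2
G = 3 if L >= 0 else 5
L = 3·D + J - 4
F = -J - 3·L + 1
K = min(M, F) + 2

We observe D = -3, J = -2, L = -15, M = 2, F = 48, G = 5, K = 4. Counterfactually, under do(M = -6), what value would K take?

-4

The intervention breaks the incoming arrows to M: M = -1 if J >= 6 else 2 no longer applies, and M = -6.
L = 3·D + J - 4  [with D=-3, J=-2]  = -15
F = -J - 3·L + 1  [with J=-2, L=-15]  = 48
K = min(M, F) + 2  [with M=-6, F=48]  = -4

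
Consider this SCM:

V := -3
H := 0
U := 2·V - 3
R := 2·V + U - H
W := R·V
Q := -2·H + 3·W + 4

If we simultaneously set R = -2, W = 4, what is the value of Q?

16

The joint intervention fixes R = -2, W = 4, removing each variable's own equation.
Q = -2·H + 3·W + 4  [with H=0, W=4]  = 16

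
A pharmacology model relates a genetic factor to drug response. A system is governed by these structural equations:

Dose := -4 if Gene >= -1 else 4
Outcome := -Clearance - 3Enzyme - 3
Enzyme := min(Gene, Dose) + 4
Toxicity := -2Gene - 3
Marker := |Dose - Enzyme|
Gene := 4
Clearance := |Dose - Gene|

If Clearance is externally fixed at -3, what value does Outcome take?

0

Intervening sets Clearance = -3 and removes its equation (Clearance := |Dose - Gene|).
Dose = -4 if Gene >= -1 else 4  [with Gene=4]  = -4
Enzyme = min(Gene, Dose) + 4  [with Gene=4, Dose=-4]  = 0
Outcome = -Clearance - 3Enzyme - 3  [with Clearance=-3, Enzyme=0]  = 0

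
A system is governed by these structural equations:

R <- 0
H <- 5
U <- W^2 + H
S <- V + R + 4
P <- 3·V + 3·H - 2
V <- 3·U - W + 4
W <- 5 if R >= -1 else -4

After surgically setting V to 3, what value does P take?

Under do(V=3), the mechanism V <- 3·U - W + 4 is discarded; V is fixed at 3.
P = 3·V + 3·H - 2  [with V=3, H=5]  = 22

22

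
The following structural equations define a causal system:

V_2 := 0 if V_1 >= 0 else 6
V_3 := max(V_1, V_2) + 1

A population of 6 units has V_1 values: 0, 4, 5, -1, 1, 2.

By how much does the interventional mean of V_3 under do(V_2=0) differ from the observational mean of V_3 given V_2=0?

do(V_2=0) breaks V_2's dependence on V_1. With V_2=0 fixed, V_3 across the units is 1, 5, 6, 1, 2, 3, mean 3.
Observing V_2=0 restricts to units where V_2's equation naturally yields 0: V_1 ∈ {0, 4, 5, 1, 2}. In that subpopulation V_3 = 1, 5, 6, 2, 3, mean 3.4.
Difference = 3 − 3.4 = -0.4.

-0.4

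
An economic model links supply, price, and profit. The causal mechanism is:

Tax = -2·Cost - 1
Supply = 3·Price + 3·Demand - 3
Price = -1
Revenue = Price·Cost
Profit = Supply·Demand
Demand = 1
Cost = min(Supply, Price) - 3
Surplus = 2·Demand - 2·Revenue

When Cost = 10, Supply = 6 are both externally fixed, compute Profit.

The joint intervention fixes Cost = 10, Supply = 6, removing each variable's own equation.
Profit = Supply·Demand  [with Supply=6, Demand=1]  = 6

6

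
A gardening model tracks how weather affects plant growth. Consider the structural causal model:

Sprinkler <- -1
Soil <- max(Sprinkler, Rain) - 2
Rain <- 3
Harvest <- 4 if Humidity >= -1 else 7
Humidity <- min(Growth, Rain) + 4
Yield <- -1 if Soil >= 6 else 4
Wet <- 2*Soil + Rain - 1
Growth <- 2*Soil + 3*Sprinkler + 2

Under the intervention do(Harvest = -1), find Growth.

do(Harvest=-1) replaces the equation Harvest <- 4 if Humidity >= -1 else 7 with the constant Harvest = -1.
Growth is not downstream of the intervention, so its value is determined by the original equations.
Soil = max(Sprinkler, Rain) - 2  [with Sprinkler=-1, Rain=3]  = 1
Growth = 2*Soil + 3*Sprinkler + 2  [with Soil=1, Sprinkler=-1]  = 1

1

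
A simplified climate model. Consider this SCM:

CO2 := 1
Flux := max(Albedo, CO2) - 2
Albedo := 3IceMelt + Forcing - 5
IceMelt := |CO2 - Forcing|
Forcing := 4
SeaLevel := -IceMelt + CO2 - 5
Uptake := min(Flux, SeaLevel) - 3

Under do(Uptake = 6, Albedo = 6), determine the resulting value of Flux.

Setting Uptake = 6, Albedo = 6 by intervention discards those variables' equations.
Flux = max(Albedo, CO2) - 2  [with Albedo=6, CO2=1]  = 4

4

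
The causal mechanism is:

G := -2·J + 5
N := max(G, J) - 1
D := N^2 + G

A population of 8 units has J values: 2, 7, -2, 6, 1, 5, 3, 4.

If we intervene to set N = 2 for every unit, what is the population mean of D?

Under do(N=2), N's equation is replaced by N=2 for every unit. Per-unit D: 5, -5, 13, -3, 7, -1, 3, 1. Mean = 2.5.

2.5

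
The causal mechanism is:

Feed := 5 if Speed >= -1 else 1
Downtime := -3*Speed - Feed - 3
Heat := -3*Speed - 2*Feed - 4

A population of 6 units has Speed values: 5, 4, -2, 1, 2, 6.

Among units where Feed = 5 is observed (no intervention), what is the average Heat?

-24.8

E[Heat|Feed=5] averages over only the 5 units with Feed=5 (Speed = 5, 4, 1, 2, 6): Heat = -29, -26, -17, -20, -32, mean -24.8.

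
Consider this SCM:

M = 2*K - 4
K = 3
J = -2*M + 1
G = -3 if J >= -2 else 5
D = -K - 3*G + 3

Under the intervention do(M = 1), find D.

9

do(M=1) replaces the equation M = 2*K - 4 with the constant M = 1.
J = -2*M + 1  [with M=1]  = -1
G = -3 if J >= -2 else 5  [with J=-1]  = -3
D = -K - 3*G + 3  [with K=3, G=-3]  = 9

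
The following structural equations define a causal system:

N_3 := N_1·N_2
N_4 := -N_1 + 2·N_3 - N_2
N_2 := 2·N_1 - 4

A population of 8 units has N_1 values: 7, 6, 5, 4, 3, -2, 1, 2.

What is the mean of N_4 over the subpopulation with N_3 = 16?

33

Observing N_3=16 restricts to units where N_3's equation naturally yields 16: N_1 ∈ {4, -2}. In that subpopulation N_4 = 24, 42, mean 33.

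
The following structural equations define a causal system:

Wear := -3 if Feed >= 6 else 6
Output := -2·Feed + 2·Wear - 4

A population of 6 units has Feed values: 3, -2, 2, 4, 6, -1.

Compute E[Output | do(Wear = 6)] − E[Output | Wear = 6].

-1.6

do(Wear=6) breaks Wear's dependence on Feed. With Wear=6 fixed, Output across the units is 2, 12, 4, 0, -4, 10, mean 4.
Conditioning on Wear=6 selects the 5 unit(s) with Feed ∈ {3, -2, 2, 4, -1}. Their Output values: 2, 12, 4, 0, 10. Mean = 5.6.
Difference = 4 − 5.6 = -1.6.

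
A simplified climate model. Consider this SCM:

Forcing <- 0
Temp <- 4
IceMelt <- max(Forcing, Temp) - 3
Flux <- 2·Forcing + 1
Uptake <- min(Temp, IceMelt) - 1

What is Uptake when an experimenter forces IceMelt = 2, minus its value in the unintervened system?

do(IceMelt=2) replaces the equation IceMelt <- max(Forcing, Temp) - 3 with the constant IceMelt = 2.
Uptake = min(Temp, IceMelt) - 1  [with Temp=4, IceMelt=2]  = 1
Without intervention: IceMelt = max(Forcing, Temp) - 3  [with Forcing=0, Temp=4]  = 1; Uptake = min(Temp, IceMelt) - 1  [with Temp=4, IceMelt=1]  = 0.
Change = 1 − 0 = 1.

1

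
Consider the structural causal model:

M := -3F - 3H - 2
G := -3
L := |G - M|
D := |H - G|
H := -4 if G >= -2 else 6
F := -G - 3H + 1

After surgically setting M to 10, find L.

The intervention breaks the incoming arrows to M: M := -3F - 3H - 2 no longer applies, and M = 10.
L = |G - M|  [with G=-3, M=10]  = 13

13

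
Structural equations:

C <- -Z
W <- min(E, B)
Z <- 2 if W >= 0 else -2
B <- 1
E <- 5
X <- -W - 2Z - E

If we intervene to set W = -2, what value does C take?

do(W=-2) replaces the equation W <- min(E, B) with the constant W = -2.
Z = 2 if W >= 0 else -2  [with W=-2]  = -2
C = -Z  [with Z=-2]  = 2

2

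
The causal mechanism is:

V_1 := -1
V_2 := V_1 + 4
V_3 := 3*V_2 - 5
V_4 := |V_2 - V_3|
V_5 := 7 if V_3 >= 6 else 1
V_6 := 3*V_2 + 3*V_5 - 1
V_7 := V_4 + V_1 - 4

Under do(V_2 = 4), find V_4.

Under do(V_2=4), the mechanism V_2 := V_1 + 4 is discarded; V_2 is fixed at 4.
V_3 = 3*V_2 - 5  [with V_2=4]  = 7
V_4 = |V_2 - V_3|  [with V_2=4, V_3=7]  = 3

3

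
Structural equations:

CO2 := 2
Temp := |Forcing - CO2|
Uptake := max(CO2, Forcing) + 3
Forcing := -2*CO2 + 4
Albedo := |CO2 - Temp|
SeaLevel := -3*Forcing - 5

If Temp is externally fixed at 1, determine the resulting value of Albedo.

1

The intervention breaks the incoming arrows to Temp: Temp := |Forcing - CO2| no longer applies, and Temp = 1.
Albedo = |CO2 - Temp|  [with CO2=2, Temp=1]  = 1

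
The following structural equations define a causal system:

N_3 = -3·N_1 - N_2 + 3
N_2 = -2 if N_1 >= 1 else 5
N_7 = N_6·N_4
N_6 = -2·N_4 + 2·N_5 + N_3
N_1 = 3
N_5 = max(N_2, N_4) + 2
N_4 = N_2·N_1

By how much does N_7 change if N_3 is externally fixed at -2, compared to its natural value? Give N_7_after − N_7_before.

-12

The intervention breaks the incoming arrows to N_3: N_3 = -3·N_1 - N_2 + 3 no longer applies, and N_3 = -2.
N_2 = -2 if N_1 >= 1 else 5  [with N_1=3]  = -2
N_4 = N_2·N_1  [with N_2=-2, N_1=3]  = -6
N_5 = max(N_2, N_4) + 2  [with N_2=-2, N_4=-6]  = 0
N_6 = -2·N_4 + 2·N_5 + N_3  [with N_4=-6, N_5=0, N_3=-2]  = 10
N_7 = N_6·N_4  [with N_6=10, N_4=-6]  = -60
Without intervention: N_2 = -2 if N_1 >= 1 else 5  [with N_1=3]  = -2; N_3 = -3·N_1 - N_2 + 3  [with N_1=3, N_2=-2]  = -4; N_4 = N_2·N_1  [with N_2=-2, N_1=3]  = -6; N_5 = max(N_2, N_4) + 2  [with N_2=-2, N_4=-6]  = 0; N_6 = -2·N_4 + 2·N_5 + N_3  [with N_4=-6, N_5=0, N_3=-4]  = 8; N_7 = N_6·N_4  [with N_6=8, N_4=-6]  = -48.
Change = -60 − (-48) = -12.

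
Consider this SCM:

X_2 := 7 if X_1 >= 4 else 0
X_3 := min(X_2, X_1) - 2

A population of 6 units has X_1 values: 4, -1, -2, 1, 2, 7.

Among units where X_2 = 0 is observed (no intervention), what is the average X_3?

Conditioning on X_2=0 selects the 4 unit(s) with X_1 ∈ {-1, -2, 1, 2}. Their X_3 values: -3, -4, -2, -2. Mean = -2.75.

-2.75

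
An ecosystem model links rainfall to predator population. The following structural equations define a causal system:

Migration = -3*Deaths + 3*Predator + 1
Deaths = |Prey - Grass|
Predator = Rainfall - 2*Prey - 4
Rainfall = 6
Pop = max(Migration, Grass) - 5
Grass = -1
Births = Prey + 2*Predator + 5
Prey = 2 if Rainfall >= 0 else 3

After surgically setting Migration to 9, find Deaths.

3

Intervening sets Migration = 9 and removes its equation (Migration = -3*Deaths + 3*Predator + 1).
Since Deaths is not a descendant of the intervened variable, it is unaffected.
Prey = 2 if Rainfall >= 0 else 3  [with Rainfall=6]  = 2
Deaths = |Prey - Grass|  [with Prey=2, Grass=-1]  = 3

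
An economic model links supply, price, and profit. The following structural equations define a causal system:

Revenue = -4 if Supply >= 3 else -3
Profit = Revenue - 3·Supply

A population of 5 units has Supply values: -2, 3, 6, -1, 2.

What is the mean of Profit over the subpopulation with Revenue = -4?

Conditioning on Revenue=-4 selects the 2 unit(s) with Supply ∈ {3, 6}. Their Profit values: -13, -22. Mean = -17.5.

-17.5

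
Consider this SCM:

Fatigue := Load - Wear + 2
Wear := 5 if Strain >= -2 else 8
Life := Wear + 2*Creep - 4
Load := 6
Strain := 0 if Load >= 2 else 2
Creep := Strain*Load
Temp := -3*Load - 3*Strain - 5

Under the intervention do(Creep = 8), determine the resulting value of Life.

The intervention breaks the incoming arrows to Creep: Creep := Strain*Load no longer applies, and Creep = 8.
Strain = 0 if Load >= 2 else 2  [with Load=6]  = 0
Wear = 5 if Strain >= -2 else 8  [with Strain=0]  = 5
Life = Wear + 2*Creep - 4  [with Wear=5, Creep=8]  = 17

17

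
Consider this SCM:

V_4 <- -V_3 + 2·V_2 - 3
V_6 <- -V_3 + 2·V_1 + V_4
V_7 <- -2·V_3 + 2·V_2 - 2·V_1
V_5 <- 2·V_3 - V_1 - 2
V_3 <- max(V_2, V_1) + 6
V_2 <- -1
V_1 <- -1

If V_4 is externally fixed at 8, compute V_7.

The intervention breaks the incoming arrows to V_4: V_4 <- -V_3 + 2·V_2 - 3 no longer applies, and V_4 = 8.
No directed path runs from V_4 to V_7, so V_7 keeps its natural value.
V_3 = max(V_2, V_1) + 6  [with V_2=-1, V_1=-1]  = 5
V_7 = -2·V_3 + 2·V_2 - 2·V_1  [with V_3=5, V_2=-1, V_1=-1]  = -10

-10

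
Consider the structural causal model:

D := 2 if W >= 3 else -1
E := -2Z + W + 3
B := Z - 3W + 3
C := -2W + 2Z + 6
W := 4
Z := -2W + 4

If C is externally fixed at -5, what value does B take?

-13

The intervention breaks the incoming arrows to C: C := -2W + 2Z + 6 no longer applies, and C = -5.
Since B is not a descendant of the intervened variable, it is unaffected.
Z = -2W + 4  [with W=4]  = -4
B = Z - 3W + 3  [with Z=-4, W=4]  = -13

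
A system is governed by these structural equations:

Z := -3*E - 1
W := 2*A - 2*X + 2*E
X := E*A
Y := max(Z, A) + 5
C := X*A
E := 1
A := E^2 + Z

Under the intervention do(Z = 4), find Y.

Under do(Z=4), the mechanism Z := -3*E - 1 is discarded; Z is fixed at 4.
A = E^2 + Z  [with E=1, Z=4]  = 5
Y = max(Z, A) + 5  [with Z=4, A=5]  = 10

10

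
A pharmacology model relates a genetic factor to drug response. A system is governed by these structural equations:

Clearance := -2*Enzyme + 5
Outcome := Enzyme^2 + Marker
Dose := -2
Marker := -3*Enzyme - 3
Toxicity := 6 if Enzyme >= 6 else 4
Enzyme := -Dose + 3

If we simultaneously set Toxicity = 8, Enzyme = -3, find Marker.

6

Setting Toxicity = 8, Enzyme = -3 by intervention discards those variables' equations.
Marker = -3*Enzyme - 3  [with Enzyme=-3]  = 6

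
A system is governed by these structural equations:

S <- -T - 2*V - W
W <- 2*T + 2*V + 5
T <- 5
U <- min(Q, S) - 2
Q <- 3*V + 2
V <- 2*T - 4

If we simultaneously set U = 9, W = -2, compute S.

-15

Setting U = 9, W = -2 by intervention discards those variables' equations.
V = 2*T - 4  [with T=5]  = 6
S = -T - 2*V - W  [with T=5, V=6, W=-2]  = -15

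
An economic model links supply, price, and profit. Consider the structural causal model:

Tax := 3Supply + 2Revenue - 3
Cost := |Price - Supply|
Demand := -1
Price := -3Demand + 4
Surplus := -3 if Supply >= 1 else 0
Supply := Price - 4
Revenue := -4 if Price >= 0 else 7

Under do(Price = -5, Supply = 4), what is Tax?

23

Under do(Price = -5, Supply = 4), each intervened variable's structural equation is replaced by its fixed value.
Revenue = -4 if Price >= 0 else 7  [with Price=-5]  = 7
Tax = 3Supply + 2Revenue - 3  [with Supply=4, Revenue=7]  = 23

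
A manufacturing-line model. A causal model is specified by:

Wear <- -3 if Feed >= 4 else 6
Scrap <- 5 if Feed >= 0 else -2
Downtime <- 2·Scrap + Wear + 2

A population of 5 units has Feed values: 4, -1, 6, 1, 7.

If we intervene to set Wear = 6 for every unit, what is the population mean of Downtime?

Under do(Wear=6), Wear's equation is replaced by Wear=6 for every unit. Per-unit Downtime: 18, 4, 18, 18, 18. Mean = 15.2.

15.2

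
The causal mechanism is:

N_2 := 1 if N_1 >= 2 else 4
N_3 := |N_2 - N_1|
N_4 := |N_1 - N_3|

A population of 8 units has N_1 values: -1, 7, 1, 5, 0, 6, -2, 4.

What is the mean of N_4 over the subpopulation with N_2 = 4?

5

E[N_4|N_2=4] averages over only the 4 units with N_2=4 (N_1 = -1, 1, 0, -2): N_4 = 6, 2, 4, 8, mean 5.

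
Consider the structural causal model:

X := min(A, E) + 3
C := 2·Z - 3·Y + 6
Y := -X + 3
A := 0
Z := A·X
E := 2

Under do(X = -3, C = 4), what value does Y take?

6

The joint intervention fixes X = -3, C = 4, removing each variable's own equation.
Y = -X + 3  [with X=-3]  = 6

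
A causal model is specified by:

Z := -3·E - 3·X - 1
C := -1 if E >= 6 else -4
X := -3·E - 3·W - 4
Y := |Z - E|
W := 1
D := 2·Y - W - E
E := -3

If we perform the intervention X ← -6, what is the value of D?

The intervention breaks the incoming arrows to X: X := -3·E - 3·W - 4 no longer applies, and X = -6.
Z = -3·E - 3·X - 1  [with E=-3, X=-6]  = 26
Y = |Z - E|  [with Z=26, E=-3]  = 29
D = 2·Y - W - E  [with Y=29, W=1, E=-3]  = 60

60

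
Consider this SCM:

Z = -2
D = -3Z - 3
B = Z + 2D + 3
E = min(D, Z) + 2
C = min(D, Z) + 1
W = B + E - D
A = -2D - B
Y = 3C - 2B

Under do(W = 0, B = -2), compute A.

Under do(W = 0, B = -2), each intervened variable's structural equation is replaced by its fixed value.
D = -3Z - 3  [with Z=-2]  = 3
A = -2D - B  [with D=3, B=-2]  = -4

-4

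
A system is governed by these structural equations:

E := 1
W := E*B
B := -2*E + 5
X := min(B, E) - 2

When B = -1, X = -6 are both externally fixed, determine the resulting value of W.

-1

The joint intervention fixes B = -1, X = -6, removing each variable's own equation.
W = E*B  [with E=1, B=-1]  = -1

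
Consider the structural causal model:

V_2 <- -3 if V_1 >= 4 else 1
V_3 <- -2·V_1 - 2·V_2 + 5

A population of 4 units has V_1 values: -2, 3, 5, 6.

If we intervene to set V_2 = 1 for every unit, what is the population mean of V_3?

-3

do(V_2=1) breaks V_2's dependence on V_1. With V_2=1 fixed, V_3 across the units is 7, -3, -7, -9, mean -3.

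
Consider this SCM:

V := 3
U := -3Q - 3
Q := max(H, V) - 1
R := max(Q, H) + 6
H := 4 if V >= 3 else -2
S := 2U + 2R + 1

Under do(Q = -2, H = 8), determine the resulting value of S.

35

Setting Q = -2, H = 8 by intervention discards those variables' equations.
R = max(Q, H) + 6  [with Q=-2, H=8]  = 14
U = -3Q - 3  [with Q=-2]  = 3
S = 2U + 2R + 1  [with U=3, R=14]  = 35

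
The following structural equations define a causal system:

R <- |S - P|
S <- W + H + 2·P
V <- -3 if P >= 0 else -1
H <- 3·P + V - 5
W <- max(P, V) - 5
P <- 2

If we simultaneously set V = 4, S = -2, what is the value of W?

-1

Under do(V = 4, S = -2), each intervened variable's structural equation is replaced by its fixed value.
W = max(P, V) - 5  [with P=2, V=4]  = -1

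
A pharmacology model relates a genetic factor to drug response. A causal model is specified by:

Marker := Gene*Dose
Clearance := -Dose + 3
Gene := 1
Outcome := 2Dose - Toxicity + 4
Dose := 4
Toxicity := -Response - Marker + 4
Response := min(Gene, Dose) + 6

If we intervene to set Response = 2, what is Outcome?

14

The intervention breaks the incoming arrows to Response: Response := min(Gene, Dose) + 6 no longer applies, and Response = 2.
Marker = Gene*Dose  [with Gene=1, Dose=4]  = 4
Toxicity = -Response - Marker + 4  [with Response=2, Marker=4]  = -2
Outcome = 2Dose - Toxicity + 4  [with Dose=4, Toxicity=-2]  = 14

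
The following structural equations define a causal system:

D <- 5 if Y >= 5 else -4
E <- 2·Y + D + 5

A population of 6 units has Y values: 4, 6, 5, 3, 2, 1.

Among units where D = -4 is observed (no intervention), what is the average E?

6

Conditioning on D=-4 selects the 4 unit(s) with Y ∈ {4, 3, 2, 1}. Their E values: 9, 7, 5, 3. Mean = 6.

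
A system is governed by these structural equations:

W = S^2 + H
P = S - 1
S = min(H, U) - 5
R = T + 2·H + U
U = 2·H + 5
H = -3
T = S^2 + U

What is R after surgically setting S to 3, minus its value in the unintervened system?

do(S=3) replaces the equation S = min(H, U) - 5 with the constant S = 3.
U = 2·H + 5  [with H=-3]  = -1
T = S^2 + U  [with S=3, U=-1]  = 8
R = T + 2·H + U  [with T=8, H=-3, U=-1]  = 1
Without intervention: U = 2·H + 5  [with H=-3]  = -1; S = min(H, U) - 5  [with H=-3, U=-1]  = -8; T = S^2 + U  [with S=-8, U=-1]  = 63; R = T + 2·H + U  [with T=63, H=-3, U=-1]  = 56.
Change = 1 − 56 = -55.

-55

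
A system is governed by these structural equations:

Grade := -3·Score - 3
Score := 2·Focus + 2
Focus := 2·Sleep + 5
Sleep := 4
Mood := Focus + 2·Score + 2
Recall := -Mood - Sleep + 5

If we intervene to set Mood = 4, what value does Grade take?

-87

Under do(Mood=4), the mechanism Mood := Focus + 2·Score + 2 is discarded; Mood is fixed at 4.
Since Grade is not a descendant of the intervened variable, it is unaffected.
Focus = 2·Sleep + 5  [with Sleep=4]  = 13
Score = 2·Focus + 2  [with Focus=13]  = 28
Grade = -3·Score - 3  [with Score=28]  = -87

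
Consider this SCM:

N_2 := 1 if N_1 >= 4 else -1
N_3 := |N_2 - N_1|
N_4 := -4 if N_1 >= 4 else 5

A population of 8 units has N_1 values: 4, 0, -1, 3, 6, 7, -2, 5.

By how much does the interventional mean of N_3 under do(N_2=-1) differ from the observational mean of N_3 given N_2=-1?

The intervention sets N_2=-1 in all 8 units regardless of N_1. Recomputing N_3 per unit gives 5, 1, 0, 4, 7, 8, 1, 6; average 4.
Observing N_2=-1 restricts to units where N_2's equation naturally yields -1: N_1 ∈ {0, -1, 3, -2}. In that subpopulation N_3 = 1, 0, 4, 1, mean 1.5.
Difference = 4 − 1.5 = 2.5.

2.5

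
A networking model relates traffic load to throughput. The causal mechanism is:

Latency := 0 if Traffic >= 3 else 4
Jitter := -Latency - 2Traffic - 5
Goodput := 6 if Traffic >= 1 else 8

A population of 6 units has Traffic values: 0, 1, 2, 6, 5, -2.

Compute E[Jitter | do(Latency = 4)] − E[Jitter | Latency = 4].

do(Latency=4) breaks Latency's dependence on Traffic. With Latency=4 fixed, Jitter across the units is -9, -11, -13, -21, -19, -5, mean -13.
E[Jitter|Latency=4] averages over only the 4 units with Latency=4 (Traffic = 0, 1, 2, -2): Jitter = -9, -11, -13, -5, mean -9.5.
Difference = -13 − (-9.5) = -3.5.

-3.5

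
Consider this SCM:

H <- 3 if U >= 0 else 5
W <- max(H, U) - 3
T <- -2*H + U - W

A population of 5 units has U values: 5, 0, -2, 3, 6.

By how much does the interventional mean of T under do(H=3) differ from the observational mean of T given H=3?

-0.85

The intervention sets H=3 in all 5 units regardless of U. Recomputing T per unit gives -3, -6, -8, -3, -3; average -4.6.
E[T|H=3] averages over only the 4 units with H=3 (U = 5, 0, 3, 6): T = -3, -6, -3, -3, mean -3.75.
Difference = -4.6 − (-3.75) = -0.85.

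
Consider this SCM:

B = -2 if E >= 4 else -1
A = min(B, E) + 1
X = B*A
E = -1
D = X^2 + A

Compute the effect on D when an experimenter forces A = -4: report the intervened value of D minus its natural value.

do(A=-4) replaces the equation A = min(B, E) + 1 with the constant A = -4.
B = -2 if E >= 4 else -1  [with E=-1]  = -1
X = B*A  [with B=-1, A=-4]  = 4
D = X^2 + A  [with X=4, A=-4]  = 12
Without intervention: B = -2 if E >= 4 else -1  [with E=-1]  = -1; A = min(B, E) + 1  [with B=-1, E=-1]  = 0; X = B*A  [with B=-1, A=0]  = 0; D = X^2 + A  [with X=0, A=0]  = 0.
Change = 12 − 0 = 12.

12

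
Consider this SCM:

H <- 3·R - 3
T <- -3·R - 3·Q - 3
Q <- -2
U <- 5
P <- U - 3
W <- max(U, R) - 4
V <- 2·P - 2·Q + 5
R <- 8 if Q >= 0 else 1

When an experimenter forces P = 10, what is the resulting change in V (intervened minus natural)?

The intervention breaks the incoming arrows to P: P <- U - 3 no longer applies, and P = 10.
V = 2·P - 2·Q + 5  [with P=10, Q=-2]  = 29
Without intervention: P = U - 3  [with U=5]  = 2; V = 2·P - 2·Q + 5  [with P=2, Q=-2]  = 13.
Change = 29 − 13 = 16.

16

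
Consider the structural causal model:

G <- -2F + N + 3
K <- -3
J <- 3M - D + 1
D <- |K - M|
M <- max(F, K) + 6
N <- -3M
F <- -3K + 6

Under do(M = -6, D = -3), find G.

Under do(M = -6, D = -3), each intervened variable's structural equation is replaced by its fixed value.
F = -3K + 6  [with K=-3]  = 15
N = -3M  [with M=-6]  = 18
G = -2F + N + 3  [with F=15, N=18]  = -9

-9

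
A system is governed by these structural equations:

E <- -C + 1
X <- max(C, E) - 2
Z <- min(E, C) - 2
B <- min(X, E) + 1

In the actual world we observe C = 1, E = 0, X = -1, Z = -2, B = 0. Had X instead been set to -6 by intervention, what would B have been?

-5

do(X=-6) replaces the equation X <- max(C, E) - 2 with the constant X = -6.
E = -C + 1  [with C=1]  = 0
B = min(X, E) + 1  [with X=-6, E=0]  = -5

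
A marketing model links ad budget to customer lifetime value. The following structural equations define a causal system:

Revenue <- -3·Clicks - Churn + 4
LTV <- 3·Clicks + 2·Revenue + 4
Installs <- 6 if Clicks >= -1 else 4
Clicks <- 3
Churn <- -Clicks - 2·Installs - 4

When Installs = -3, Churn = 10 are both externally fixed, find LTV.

Under do(Installs = -3, Churn = 10), each intervened variable's structural equation is replaced by its fixed value.
Revenue = -3·Clicks - Churn + 4  [with Clicks=3, Churn=10]  = -15
LTV = 3·Clicks + 2·Revenue + 4  [with Clicks=3, Revenue=-15]  = -17

-17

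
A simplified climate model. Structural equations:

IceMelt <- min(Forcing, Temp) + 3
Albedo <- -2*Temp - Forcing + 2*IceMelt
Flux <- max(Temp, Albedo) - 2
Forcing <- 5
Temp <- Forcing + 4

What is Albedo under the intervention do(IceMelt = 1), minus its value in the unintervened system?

The intervention breaks the incoming arrows to IceMelt: IceMelt <- min(Forcing, Temp) + 3 no longer applies, and IceMelt = 1.
Temp = Forcing + 4  [with Forcing=5]  = 9
Albedo = -2*Temp - Forcing + 2*IceMelt  [with Temp=9, Forcing=5, IceMelt=1]  = -21
Without intervention: Temp = Forcing + 4  [with Forcing=5]  = 9; IceMelt = min(Forcing, Temp) + 3  [with Forcing=5, Temp=9]  = 8; Albedo = -2*Temp - Forcing + 2*IceMelt  [with Temp=9, Forcing=5, IceMelt=8]  = -7.
Change = -21 − (-7) = -14.

-14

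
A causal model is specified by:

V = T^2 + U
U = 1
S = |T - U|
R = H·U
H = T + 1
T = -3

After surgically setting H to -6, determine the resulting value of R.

-6

The intervention breaks the incoming arrows to H: H = T + 1 no longer applies, and H = -6.
R = H·U  [with H=-6, U=1]  = -6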